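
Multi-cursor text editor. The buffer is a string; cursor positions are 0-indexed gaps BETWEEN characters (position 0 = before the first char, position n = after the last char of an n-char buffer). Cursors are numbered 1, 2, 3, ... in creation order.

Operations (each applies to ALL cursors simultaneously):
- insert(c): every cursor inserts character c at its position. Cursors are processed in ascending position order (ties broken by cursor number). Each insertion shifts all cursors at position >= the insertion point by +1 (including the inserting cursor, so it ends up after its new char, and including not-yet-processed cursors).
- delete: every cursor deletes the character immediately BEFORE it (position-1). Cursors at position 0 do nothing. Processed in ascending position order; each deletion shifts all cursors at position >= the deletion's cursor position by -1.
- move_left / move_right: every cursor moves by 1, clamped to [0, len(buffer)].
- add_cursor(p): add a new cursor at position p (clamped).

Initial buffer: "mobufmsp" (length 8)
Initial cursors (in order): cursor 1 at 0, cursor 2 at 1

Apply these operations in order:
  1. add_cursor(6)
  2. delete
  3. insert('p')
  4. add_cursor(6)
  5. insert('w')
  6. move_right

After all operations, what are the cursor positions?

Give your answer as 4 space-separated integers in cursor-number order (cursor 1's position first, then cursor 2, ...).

Answer: 5 5 12 10

Derivation:
After op 1 (add_cursor(6)): buffer="mobufmsp" (len 8), cursors c1@0 c2@1 c3@6, authorship ........
After op 2 (delete): buffer="obufsp" (len 6), cursors c1@0 c2@0 c3@4, authorship ......
After op 3 (insert('p')): buffer="ppobufpsp" (len 9), cursors c1@2 c2@2 c3@7, authorship 12....3..
After op 4 (add_cursor(6)): buffer="ppobufpsp" (len 9), cursors c1@2 c2@2 c4@6 c3@7, authorship 12....3..
After op 5 (insert('w')): buffer="ppwwobufwpwsp" (len 13), cursors c1@4 c2@4 c4@9 c3@11, authorship 1212....433..
After op 6 (move_right): buffer="ppwwobufwpwsp" (len 13), cursors c1@5 c2@5 c4@10 c3@12, authorship 1212....433..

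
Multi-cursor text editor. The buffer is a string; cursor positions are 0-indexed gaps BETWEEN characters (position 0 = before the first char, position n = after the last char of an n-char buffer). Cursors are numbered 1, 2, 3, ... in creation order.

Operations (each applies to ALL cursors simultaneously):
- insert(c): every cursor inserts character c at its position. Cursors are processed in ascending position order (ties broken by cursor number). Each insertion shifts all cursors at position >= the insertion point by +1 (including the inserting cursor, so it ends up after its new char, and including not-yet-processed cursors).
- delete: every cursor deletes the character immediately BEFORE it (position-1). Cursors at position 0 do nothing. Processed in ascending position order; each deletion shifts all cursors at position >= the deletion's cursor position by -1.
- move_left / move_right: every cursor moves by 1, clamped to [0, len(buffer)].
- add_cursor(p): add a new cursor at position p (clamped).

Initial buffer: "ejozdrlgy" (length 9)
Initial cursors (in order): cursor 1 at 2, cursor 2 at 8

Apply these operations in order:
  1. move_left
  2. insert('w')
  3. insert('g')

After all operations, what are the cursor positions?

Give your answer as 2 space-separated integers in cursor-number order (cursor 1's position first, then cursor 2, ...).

Answer: 3 11

Derivation:
After op 1 (move_left): buffer="ejozdrlgy" (len 9), cursors c1@1 c2@7, authorship .........
After op 2 (insert('w')): buffer="ewjozdrlwgy" (len 11), cursors c1@2 c2@9, authorship .1......2..
After op 3 (insert('g')): buffer="ewgjozdrlwggy" (len 13), cursors c1@3 c2@11, authorship .11......22..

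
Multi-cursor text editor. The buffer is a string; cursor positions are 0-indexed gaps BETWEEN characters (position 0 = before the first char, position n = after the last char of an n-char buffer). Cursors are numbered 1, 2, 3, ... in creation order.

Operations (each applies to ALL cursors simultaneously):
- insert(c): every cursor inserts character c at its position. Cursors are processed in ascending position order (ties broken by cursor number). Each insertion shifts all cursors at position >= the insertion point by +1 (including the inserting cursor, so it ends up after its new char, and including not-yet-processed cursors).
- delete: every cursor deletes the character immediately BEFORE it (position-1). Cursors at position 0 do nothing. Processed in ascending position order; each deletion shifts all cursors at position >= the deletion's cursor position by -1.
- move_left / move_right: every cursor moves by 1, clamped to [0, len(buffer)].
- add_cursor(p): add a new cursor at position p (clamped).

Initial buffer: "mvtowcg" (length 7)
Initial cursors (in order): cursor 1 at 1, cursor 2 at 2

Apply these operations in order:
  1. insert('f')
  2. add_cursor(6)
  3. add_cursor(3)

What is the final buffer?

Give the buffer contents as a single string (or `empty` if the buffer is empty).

Answer: mfvftowcg

Derivation:
After op 1 (insert('f')): buffer="mfvftowcg" (len 9), cursors c1@2 c2@4, authorship .1.2.....
After op 2 (add_cursor(6)): buffer="mfvftowcg" (len 9), cursors c1@2 c2@4 c3@6, authorship .1.2.....
After op 3 (add_cursor(3)): buffer="mfvftowcg" (len 9), cursors c1@2 c4@3 c2@4 c3@6, authorship .1.2.....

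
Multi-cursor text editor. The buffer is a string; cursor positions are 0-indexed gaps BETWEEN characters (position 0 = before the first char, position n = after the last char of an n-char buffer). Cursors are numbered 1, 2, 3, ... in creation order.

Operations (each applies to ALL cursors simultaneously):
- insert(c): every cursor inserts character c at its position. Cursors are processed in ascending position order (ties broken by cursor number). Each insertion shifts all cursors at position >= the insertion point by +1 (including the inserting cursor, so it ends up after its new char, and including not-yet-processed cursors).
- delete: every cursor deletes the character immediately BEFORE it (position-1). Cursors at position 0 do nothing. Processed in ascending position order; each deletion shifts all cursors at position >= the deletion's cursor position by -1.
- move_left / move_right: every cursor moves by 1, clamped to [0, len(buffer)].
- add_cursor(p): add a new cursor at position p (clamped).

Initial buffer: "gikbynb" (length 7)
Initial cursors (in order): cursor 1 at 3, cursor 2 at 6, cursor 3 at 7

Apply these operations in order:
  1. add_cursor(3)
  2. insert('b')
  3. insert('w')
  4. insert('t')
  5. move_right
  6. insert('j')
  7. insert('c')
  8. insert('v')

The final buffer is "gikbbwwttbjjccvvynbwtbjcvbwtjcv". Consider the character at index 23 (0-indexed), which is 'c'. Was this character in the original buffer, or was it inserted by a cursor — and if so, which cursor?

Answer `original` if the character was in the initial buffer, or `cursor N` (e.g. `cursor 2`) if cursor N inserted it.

Answer: cursor 2

Derivation:
After op 1 (add_cursor(3)): buffer="gikbynb" (len 7), cursors c1@3 c4@3 c2@6 c3@7, authorship .......
After op 2 (insert('b')): buffer="gikbbbynbbb" (len 11), cursors c1@5 c4@5 c2@9 c3@11, authorship ...14...2.3
After op 3 (insert('w')): buffer="gikbbwwbynbwbbw" (len 15), cursors c1@7 c4@7 c2@12 c3@15, authorship ...1414...22.33
After op 4 (insert('t')): buffer="gikbbwwttbynbwtbbwt" (len 19), cursors c1@9 c4@9 c2@15 c3@19, authorship ...141414...222.333
After op 5 (move_right): buffer="gikbbwwttbynbwtbbwt" (len 19), cursors c1@10 c4@10 c2@16 c3@19, authorship ...141414...222.333
After op 6 (insert('j')): buffer="gikbbwwttbjjynbwtbjbwtj" (len 23), cursors c1@12 c4@12 c2@19 c3@23, authorship ...141414.14..222.23333
After op 7 (insert('c')): buffer="gikbbwwttbjjccynbwtbjcbwtjc" (len 27), cursors c1@14 c4@14 c2@22 c3@27, authorship ...141414.1414..222.2233333
After op 8 (insert('v')): buffer="gikbbwwttbjjccvvynbwtbjcvbwtjcv" (len 31), cursors c1@16 c4@16 c2@25 c3@31, authorship ...141414.141414..222.222333333
Authorship (.=original, N=cursor N): . . . 1 4 1 4 1 4 . 1 4 1 4 1 4 . . 2 2 2 . 2 2 2 3 3 3 3 3 3
Index 23: author = 2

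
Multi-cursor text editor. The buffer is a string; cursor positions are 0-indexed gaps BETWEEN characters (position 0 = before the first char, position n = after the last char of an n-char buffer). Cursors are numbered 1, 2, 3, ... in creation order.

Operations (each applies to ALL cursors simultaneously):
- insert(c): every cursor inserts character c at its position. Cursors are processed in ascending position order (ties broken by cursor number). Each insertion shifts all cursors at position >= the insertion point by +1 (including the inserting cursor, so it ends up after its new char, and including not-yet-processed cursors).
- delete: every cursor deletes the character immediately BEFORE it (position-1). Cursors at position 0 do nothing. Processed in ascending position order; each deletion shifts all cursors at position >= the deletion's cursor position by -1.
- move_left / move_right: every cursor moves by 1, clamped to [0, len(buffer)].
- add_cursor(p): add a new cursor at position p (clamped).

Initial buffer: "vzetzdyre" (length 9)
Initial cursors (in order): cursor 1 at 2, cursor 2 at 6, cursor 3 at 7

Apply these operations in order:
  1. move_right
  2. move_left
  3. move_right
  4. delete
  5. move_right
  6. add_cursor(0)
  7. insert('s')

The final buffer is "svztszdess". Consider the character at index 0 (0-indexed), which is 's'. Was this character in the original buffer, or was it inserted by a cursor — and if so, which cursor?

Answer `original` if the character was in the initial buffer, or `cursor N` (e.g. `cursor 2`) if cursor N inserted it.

Answer: cursor 4

Derivation:
After op 1 (move_right): buffer="vzetzdyre" (len 9), cursors c1@3 c2@7 c3@8, authorship .........
After op 2 (move_left): buffer="vzetzdyre" (len 9), cursors c1@2 c2@6 c3@7, authorship .........
After op 3 (move_right): buffer="vzetzdyre" (len 9), cursors c1@3 c2@7 c3@8, authorship .........
After op 4 (delete): buffer="vztzde" (len 6), cursors c1@2 c2@5 c3@5, authorship ......
After op 5 (move_right): buffer="vztzde" (len 6), cursors c1@3 c2@6 c3@6, authorship ......
After op 6 (add_cursor(0)): buffer="vztzde" (len 6), cursors c4@0 c1@3 c2@6 c3@6, authorship ......
After op 7 (insert('s')): buffer="svztszdess" (len 10), cursors c4@1 c1@5 c2@10 c3@10, authorship 4...1...23
Authorship (.=original, N=cursor N): 4 . . . 1 . . . 2 3
Index 0: author = 4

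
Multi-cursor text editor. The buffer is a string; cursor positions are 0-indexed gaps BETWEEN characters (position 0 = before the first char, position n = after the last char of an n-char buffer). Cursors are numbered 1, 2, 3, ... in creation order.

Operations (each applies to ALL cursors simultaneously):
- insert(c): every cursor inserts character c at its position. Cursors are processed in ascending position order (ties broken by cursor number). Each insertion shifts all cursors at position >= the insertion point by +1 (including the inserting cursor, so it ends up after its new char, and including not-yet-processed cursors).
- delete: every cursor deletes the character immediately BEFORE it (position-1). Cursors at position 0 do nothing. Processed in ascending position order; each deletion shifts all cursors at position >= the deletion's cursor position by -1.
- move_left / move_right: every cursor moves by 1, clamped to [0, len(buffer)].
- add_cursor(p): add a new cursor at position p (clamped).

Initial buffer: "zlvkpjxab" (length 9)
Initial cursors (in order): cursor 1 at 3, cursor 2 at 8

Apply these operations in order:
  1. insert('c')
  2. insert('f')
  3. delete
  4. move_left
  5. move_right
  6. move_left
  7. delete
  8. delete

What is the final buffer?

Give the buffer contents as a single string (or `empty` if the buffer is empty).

Answer: zckpjcb

Derivation:
After op 1 (insert('c')): buffer="zlvckpjxacb" (len 11), cursors c1@4 c2@10, authorship ...1.....2.
After op 2 (insert('f')): buffer="zlvcfkpjxacfb" (len 13), cursors c1@5 c2@12, authorship ...11.....22.
After op 3 (delete): buffer="zlvckpjxacb" (len 11), cursors c1@4 c2@10, authorship ...1.....2.
After op 4 (move_left): buffer="zlvckpjxacb" (len 11), cursors c1@3 c2@9, authorship ...1.....2.
After op 5 (move_right): buffer="zlvckpjxacb" (len 11), cursors c1@4 c2@10, authorship ...1.....2.
After op 6 (move_left): buffer="zlvckpjxacb" (len 11), cursors c1@3 c2@9, authorship ...1.....2.
After op 7 (delete): buffer="zlckpjxcb" (len 9), cursors c1@2 c2@7, authorship ..1....2.
After op 8 (delete): buffer="zckpjcb" (len 7), cursors c1@1 c2@5, authorship .1...2.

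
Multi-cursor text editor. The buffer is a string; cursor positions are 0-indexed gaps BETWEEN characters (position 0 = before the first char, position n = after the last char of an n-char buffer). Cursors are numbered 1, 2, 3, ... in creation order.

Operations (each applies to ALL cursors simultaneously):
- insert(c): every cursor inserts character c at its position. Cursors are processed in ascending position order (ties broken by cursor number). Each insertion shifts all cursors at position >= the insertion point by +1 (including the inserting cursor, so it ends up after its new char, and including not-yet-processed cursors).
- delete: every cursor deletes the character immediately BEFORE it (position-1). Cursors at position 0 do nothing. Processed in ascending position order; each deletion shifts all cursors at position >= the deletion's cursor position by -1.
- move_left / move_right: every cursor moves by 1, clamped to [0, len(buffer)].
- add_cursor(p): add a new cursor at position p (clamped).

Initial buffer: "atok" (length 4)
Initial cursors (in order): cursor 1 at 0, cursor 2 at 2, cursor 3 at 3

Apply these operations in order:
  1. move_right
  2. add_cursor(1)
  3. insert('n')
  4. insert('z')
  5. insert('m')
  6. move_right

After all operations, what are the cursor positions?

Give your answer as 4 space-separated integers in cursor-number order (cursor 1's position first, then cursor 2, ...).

Answer: 8 13 16 8

Derivation:
After op 1 (move_right): buffer="atok" (len 4), cursors c1@1 c2@3 c3@4, authorship ....
After op 2 (add_cursor(1)): buffer="atok" (len 4), cursors c1@1 c4@1 c2@3 c3@4, authorship ....
After op 3 (insert('n')): buffer="anntonkn" (len 8), cursors c1@3 c4@3 c2@6 c3@8, authorship .14..2.3
After op 4 (insert('z')): buffer="annzztonzknz" (len 12), cursors c1@5 c4@5 c2@9 c3@12, authorship .1414..22.33
After op 5 (insert('m')): buffer="annzzmmtonzmknzm" (len 16), cursors c1@7 c4@7 c2@12 c3@16, authorship .141414..222.333
After op 6 (move_right): buffer="annzzmmtonzmknzm" (len 16), cursors c1@8 c4@8 c2@13 c3@16, authorship .141414..222.333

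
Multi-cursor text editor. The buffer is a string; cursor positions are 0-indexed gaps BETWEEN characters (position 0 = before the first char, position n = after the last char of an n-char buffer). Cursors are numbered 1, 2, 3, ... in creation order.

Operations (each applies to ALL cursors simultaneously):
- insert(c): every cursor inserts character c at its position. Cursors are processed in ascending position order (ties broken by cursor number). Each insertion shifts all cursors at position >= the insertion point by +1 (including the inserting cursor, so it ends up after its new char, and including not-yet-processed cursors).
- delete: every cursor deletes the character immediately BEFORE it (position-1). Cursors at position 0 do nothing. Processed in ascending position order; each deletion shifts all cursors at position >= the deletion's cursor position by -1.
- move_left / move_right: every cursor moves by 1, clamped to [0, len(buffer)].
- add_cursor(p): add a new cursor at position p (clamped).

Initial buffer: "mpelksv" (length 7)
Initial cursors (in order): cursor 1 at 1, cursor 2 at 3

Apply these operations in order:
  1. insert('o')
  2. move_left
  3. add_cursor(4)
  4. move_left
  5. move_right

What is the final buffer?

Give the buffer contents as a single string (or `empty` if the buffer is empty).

After op 1 (insert('o')): buffer="mopeolksv" (len 9), cursors c1@2 c2@5, authorship .1..2....
After op 2 (move_left): buffer="mopeolksv" (len 9), cursors c1@1 c2@4, authorship .1..2....
After op 3 (add_cursor(4)): buffer="mopeolksv" (len 9), cursors c1@1 c2@4 c3@4, authorship .1..2....
After op 4 (move_left): buffer="mopeolksv" (len 9), cursors c1@0 c2@3 c3@3, authorship .1..2....
After op 5 (move_right): buffer="mopeolksv" (len 9), cursors c1@1 c2@4 c3@4, authorship .1..2....

Answer: mopeolksv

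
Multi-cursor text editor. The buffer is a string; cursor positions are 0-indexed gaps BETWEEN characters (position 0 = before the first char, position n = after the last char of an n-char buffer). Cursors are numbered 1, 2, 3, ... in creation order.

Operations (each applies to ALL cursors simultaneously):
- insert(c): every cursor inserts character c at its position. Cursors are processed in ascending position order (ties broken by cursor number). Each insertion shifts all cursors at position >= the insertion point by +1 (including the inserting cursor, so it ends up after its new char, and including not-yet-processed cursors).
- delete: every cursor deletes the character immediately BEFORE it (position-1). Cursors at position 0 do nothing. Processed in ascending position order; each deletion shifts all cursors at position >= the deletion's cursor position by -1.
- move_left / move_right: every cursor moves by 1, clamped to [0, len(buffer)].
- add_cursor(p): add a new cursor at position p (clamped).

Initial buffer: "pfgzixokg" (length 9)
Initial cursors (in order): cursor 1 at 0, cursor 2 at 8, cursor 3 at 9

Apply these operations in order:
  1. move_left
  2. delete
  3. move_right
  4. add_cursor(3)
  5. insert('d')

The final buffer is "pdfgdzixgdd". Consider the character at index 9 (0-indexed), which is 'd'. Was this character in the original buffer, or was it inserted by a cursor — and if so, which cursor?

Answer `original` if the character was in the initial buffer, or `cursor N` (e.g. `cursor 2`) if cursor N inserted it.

Answer: cursor 2

Derivation:
After op 1 (move_left): buffer="pfgzixokg" (len 9), cursors c1@0 c2@7 c3@8, authorship .........
After op 2 (delete): buffer="pfgzixg" (len 7), cursors c1@0 c2@6 c3@6, authorship .......
After op 3 (move_right): buffer="pfgzixg" (len 7), cursors c1@1 c2@7 c3@7, authorship .......
After op 4 (add_cursor(3)): buffer="pfgzixg" (len 7), cursors c1@1 c4@3 c2@7 c3@7, authorship .......
After op 5 (insert('d')): buffer="pdfgdzixgdd" (len 11), cursors c1@2 c4@5 c2@11 c3@11, authorship .1..4....23
Authorship (.=original, N=cursor N): . 1 . . 4 . . . . 2 3
Index 9: author = 2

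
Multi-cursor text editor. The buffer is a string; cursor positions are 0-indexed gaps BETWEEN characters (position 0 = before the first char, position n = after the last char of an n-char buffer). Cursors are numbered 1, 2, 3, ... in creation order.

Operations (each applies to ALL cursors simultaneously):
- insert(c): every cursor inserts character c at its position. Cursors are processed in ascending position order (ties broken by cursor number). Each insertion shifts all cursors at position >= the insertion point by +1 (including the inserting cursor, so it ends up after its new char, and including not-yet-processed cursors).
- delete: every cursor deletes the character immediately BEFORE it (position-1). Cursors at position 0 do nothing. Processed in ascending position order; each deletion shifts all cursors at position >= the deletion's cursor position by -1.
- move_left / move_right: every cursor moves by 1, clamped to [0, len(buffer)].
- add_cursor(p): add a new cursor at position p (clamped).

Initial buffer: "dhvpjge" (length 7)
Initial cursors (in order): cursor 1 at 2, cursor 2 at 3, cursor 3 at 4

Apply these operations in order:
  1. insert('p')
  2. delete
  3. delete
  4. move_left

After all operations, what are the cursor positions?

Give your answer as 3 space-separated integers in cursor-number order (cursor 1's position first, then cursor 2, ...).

Answer: 0 0 0

Derivation:
After op 1 (insert('p')): buffer="dhpvpppjge" (len 10), cursors c1@3 c2@5 c3@7, authorship ..1.2.3...
After op 2 (delete): buffer="dhvpjge" (len 7), cursors c1@2 c2@3 c3@4, authorship .......
After op 3 (delete): buffer="djge" (len 4), cursors c1@1 c2@1 c3@1, authorship ....
After op 4 (move_left): buffer="djge" (len 4), cursors c1@0 c2@0 c3@0, authorship ....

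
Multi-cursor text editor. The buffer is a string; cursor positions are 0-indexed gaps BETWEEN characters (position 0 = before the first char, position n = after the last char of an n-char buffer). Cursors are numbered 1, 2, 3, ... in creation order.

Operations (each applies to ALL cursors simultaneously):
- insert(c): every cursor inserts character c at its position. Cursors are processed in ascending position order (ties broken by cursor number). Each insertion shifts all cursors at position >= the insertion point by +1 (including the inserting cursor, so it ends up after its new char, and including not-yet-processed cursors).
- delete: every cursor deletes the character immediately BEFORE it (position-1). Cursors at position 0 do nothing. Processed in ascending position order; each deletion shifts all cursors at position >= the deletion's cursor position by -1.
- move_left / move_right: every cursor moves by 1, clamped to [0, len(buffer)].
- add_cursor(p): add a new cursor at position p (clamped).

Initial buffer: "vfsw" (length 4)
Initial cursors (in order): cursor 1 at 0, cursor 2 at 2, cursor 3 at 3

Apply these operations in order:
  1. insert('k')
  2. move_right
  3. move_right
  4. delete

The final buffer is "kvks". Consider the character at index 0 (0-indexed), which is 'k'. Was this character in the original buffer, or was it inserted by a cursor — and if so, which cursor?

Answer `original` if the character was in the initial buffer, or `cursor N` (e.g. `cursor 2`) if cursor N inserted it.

After op 1 (insert('k')): buffer="kvfkskw" (len 7), cursors c1@1 c2@4 c3@6, authorship 1..2.3.
After op 2 (move_right): buffer="kvfkskw" (len 7), cursors c1@2 c2@5 c3@7, authorship 1..2.3.
After op 3 (move_right): buffer="kvfkskw" (len 7), cursors c1@3 c2@6 c3@7, authorship 1..2.3.
After op 4 (delete): buffer="kvks" (len 4), cursors c1@2 c2@4 c3@4, authorship 1.2.
Authorship (.=original, N=cursor N): 1 . 2 .
Index 0: author = 1

Answer: cursor 1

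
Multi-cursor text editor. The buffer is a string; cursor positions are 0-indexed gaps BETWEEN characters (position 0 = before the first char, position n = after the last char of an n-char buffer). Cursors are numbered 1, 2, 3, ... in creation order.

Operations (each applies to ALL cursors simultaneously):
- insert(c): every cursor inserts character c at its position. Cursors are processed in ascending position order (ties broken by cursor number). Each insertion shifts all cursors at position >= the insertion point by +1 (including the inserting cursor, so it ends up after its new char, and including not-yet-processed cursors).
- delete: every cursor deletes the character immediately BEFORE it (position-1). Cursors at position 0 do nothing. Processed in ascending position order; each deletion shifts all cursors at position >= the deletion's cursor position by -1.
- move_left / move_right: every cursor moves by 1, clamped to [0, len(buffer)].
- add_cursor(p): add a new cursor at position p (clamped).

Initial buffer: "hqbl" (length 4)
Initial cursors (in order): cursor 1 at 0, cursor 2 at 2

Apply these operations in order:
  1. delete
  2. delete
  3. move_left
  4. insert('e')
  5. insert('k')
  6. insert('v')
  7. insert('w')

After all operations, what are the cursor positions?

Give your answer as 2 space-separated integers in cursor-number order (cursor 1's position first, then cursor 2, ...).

Answer: 8 8

Derivation:
After op 1 (delete): buffer="hbl" (len 3), cursors c1@0 c2@1, authorship ...
After op 2 (delete): buffer="bl" (len 2), cursors c1@0 c2@0, authorship ..
After op 3 (move_left): buffer="bl" (len 2), cursors c1@0 c2@0, authorship ..
After op 4 (insert('e')): buffer="eebl" (len 4), cursors c1@2 c2@2, authorship 12..
After op 5 (insert('k')): buffer="eekkbl" (len 6), cursors c1@4 c2@4, authorship 1212..
After op 6 (insert('v')): buffer="eekkvvbl" (len 8), cursors c1@6 c2@6, authorship 121212..
After op 7 (insert('w')): buffer="eekkvvwwbl" (len 10), cursors c1@8 c2@8, authorship 12121212..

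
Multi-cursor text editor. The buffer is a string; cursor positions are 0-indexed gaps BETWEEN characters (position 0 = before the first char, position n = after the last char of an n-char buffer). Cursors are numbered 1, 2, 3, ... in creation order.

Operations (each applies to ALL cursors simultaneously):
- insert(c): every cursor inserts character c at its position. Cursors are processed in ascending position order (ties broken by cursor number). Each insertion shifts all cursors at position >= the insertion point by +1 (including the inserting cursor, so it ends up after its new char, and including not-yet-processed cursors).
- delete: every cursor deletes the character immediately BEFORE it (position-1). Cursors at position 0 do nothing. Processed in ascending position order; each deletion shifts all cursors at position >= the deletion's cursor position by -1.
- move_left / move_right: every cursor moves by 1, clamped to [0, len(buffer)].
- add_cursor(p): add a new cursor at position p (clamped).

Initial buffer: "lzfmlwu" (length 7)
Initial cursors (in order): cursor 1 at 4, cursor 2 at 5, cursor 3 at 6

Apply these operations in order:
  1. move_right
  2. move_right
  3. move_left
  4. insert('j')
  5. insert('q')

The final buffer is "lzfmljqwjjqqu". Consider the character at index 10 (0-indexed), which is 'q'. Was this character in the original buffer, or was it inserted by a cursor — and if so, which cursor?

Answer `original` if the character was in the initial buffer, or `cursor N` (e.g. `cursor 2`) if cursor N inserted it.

Answer: cursor 2

Derivation:
After op 1 (move_right): buffer="lzfmlwu" (len 7), cursors c1@5 c2@6 c3@7, authorship .......
After op 2 (move_right): buffer="lzfmlwu" (len 7), cursors c1@6 c2@7 c3@7, authorship .......
After op 3 (move_left): buffer="lzfmlwu" (len 7), cursors c1@5 c2@6 c3@6, authorship .......
After op 4 (insert('j')): buffer="lzfmljwjju" (len 10), cursors c1@6 c2@9 c3@9, authorship .....1.23.
After op 5 (insert('q')): buffer="lzfmljqwjjqqu" (len 13), cursors c1@7 c2@12 c3@12, authorship .....11.2323.
Authorship (.=original, N=cursor N): . . . . . 1 1 . 2 3 2 3 .
Index 10: author = 2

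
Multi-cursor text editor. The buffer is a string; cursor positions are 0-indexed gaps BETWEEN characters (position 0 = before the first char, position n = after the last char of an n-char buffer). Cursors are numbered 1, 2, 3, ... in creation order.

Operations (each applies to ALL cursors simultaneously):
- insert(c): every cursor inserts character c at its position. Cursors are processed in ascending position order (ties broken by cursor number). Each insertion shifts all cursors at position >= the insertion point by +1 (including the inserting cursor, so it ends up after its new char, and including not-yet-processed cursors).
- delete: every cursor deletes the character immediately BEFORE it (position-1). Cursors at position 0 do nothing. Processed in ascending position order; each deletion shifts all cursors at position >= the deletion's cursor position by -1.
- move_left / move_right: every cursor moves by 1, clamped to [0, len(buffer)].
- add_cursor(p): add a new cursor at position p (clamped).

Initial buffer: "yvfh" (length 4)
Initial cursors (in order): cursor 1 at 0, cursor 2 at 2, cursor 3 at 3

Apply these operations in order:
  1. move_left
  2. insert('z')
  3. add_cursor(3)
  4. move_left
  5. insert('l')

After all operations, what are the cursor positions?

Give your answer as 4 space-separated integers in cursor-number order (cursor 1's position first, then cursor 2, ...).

Answer: 1 5 8 5

Derivation:
After op 1 (move_left): buffer="yvfh" (len 4), cursors c1@0 c2@1 c3@2, authorship ....
After op 2 (insert('z')): buffer="zyzvzfh" (len 7), cursors c1@1 c2@3 c3@5, authorship 1.2.3..
After op 3 (add_cursor(3)): buffer="zyzvzfh" (len 7), cursors c1@1 c2@3 c4@3 c3@5, authorship 1.2.3..
After op 4 (move_left): buffer="zyzvzfh" (len 7), cursors c1@0 c2@2 c4@2 c3@4, authorship 1.2.3..
After op 5 (insert('l')): buffer="lzyllzvlzfh" (len 11), cursors c1@1 c2@5 c4@5 c3@8, authorship 11.242.33..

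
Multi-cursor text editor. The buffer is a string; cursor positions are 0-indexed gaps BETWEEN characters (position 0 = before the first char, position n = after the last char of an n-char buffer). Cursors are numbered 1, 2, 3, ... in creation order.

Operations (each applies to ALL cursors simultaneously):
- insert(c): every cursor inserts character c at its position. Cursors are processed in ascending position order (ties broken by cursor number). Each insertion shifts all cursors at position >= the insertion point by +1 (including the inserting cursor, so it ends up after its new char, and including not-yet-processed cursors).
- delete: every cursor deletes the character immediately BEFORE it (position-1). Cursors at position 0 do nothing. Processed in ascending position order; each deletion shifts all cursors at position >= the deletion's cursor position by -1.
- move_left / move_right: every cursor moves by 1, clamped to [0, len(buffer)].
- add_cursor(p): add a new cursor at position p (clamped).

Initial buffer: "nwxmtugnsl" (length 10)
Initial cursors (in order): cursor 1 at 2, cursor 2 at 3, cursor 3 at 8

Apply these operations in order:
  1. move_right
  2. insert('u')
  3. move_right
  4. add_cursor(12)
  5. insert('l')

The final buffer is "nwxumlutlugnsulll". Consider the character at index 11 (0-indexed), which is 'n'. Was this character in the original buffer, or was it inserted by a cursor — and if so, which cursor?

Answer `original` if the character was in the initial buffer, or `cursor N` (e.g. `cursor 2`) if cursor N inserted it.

After op 1 (move_right): buffer="nwxmtugnsl" (len 10), cursors c1@3 c2@4 c3@9, authorship ..........
After op 2 (insert('u')): buffer="nwxumutugnsul" (len 13), cursors c1@4 c2@6 c3@12, authorship ...1.2.....3.
After op 3 (move_right): buffer="nwxumutugnsul" (len 13), cursors c1@5 c2@7 c3@13, authorship ...1.2.....3.
After op 4 (add_cursor(12)): buffer="nwxumutugnsul" (len 13), cursors c1@5 c2@7 c4@12 c3@13, authorship ...1.2.....3.
After op 5 (insert('l')): buffer="nwxumlutlugnsulll" (len 17), cursors c1@6 c2@9 c4@15 c3@17, authorship ...1.12.2....34.3
Authorship (.=original, N=cursor N): . . . 1 . 1 2 . 2 . . . . 3 4 . 3
Index 11: author = original

Answer: original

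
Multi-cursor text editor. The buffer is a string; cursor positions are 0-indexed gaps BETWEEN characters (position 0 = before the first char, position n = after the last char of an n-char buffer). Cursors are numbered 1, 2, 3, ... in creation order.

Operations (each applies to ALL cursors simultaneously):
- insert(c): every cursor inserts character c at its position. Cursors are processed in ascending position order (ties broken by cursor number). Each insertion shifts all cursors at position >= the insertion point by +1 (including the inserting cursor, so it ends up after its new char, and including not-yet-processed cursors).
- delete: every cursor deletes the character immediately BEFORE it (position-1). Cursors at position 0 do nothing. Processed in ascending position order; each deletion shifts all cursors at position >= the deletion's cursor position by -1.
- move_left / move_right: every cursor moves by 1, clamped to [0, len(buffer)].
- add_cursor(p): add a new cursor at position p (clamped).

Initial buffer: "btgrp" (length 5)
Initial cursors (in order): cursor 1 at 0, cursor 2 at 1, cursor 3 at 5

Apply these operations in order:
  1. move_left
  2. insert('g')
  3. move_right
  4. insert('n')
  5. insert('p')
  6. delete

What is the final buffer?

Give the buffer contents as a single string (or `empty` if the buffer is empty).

Answer: ggbnntgrgpn

Derivation:
After op 1 (move_left): buffer="btgrp" (len 5), cursors c1@0 c2@0 c3@4, authorship .....
After op 2 (insert('g')): buffer="ggbtgrgp" (len 8), cursors c1@2 c2@2 c3@7, authorship 12....3.
After op 3 (move_right): buffer="ggbtgrgp" (len 8), cursors c1@3 c2@3 c3@8, authorship 12....3.
After op 4 (insert('n')): buffer="ggbnntgrgpn" (len 11), cursors c1@5 c2@5 c3@11, authorship 12.12...3.3
After op 5 (insert('p')): buffer="ggbnnpptgrgpnp" (len 14), cursors c1@7 c2@7 c3@14, authorship 12.1212...3.33
After op 6 (delete): buffer="ggbnntgrgpn" (len 11), cursors c1@5 c2@5 c3@11, authorship 12.12...3.3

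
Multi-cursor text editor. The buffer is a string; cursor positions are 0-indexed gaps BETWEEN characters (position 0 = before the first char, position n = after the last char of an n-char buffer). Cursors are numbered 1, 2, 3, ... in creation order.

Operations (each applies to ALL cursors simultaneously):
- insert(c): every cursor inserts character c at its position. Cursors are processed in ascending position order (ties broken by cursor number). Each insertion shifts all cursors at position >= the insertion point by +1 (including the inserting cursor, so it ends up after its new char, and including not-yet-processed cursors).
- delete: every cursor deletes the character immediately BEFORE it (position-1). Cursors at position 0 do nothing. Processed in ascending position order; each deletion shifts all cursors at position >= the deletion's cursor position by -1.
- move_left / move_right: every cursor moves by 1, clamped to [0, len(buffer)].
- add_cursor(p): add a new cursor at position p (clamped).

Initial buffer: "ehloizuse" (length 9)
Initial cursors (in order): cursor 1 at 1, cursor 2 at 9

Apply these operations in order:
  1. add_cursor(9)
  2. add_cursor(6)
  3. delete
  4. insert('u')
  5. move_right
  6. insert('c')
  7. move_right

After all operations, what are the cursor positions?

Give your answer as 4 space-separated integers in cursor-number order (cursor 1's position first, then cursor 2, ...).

After op 1 (add_cursor(9)): buffer="ehloizuse" (len 9), cursors c1@1 c2@9 c3@9, authorship .........
After op 2 (add_cursor(6)): buffer="ehloizuse" (len 9), cursors c1@1 c4@6 c2@9 c3@9, authorship .........
After op 3 (delete): buffer="hloiu" (len 5), cursors c1@0 c4@4 c2@5 c3@5, authorship .....
After op 4 (insert('u')): buffer="uhloiuuuu" (len 9), cursors c1@1 c4@6 c2@9 c3@9, authorship 1....4.23
After op 5 (move_right): buffer="uhloiuuuu" (len 9), cursors c1@2 c4@7 c2@9 c3@9, authorship 1....4.23
After op 6 (insert('c')): buffer="uhcloiuucuucc" (len 13), cursors c1@3 c4@9 c2@13 c3@13, authorship 1.1...4.42323
After op 7 (move_right): buffer="uhcloiuucuucc" (len 13), cursors c1@4 c4@10 c2@13 c3@13, authorship 1.1...4.42323

Answer: 4 13 13 10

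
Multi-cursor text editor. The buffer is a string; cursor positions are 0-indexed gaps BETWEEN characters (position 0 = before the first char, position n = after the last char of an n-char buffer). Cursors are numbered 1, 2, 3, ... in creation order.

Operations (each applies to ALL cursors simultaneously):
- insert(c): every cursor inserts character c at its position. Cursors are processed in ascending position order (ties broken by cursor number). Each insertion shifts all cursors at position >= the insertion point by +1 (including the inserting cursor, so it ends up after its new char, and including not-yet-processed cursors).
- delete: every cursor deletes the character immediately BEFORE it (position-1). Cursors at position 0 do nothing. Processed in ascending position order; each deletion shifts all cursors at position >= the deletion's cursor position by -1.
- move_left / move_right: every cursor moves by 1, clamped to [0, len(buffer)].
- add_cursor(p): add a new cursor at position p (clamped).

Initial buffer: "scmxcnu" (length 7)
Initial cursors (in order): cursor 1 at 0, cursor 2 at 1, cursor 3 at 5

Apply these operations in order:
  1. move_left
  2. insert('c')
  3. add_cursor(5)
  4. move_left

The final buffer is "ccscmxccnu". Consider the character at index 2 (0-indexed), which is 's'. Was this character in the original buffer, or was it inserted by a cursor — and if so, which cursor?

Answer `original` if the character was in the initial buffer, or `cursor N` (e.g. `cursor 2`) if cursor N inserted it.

Answer: original

Derivation:
After op 1 (move_left): buffer="scmxcnu" (len 7), cursors c1@0 c2@0 c3@4, authorship .......
After op 2 (insert('c')): buffer="ccscmxccnu" (len 10), cursors c1@2 c2@2 c3@7, authorship 12....3...
After op 3 (add_cursor(5)): buffer="ccscmxccnu" (len 10), cursors c1@2 c2@2 c4@5 c3@7, authorship 12....3...
After op 4 (move_left): buffer="ccscmxccnu" (len 10), cursors c1@1 c2@1 c4@4 c3@6, authorship 12....3...
Authorship (.=original, N=cursor N): 1 2 . . . . 3 . . .
Index 2: author = original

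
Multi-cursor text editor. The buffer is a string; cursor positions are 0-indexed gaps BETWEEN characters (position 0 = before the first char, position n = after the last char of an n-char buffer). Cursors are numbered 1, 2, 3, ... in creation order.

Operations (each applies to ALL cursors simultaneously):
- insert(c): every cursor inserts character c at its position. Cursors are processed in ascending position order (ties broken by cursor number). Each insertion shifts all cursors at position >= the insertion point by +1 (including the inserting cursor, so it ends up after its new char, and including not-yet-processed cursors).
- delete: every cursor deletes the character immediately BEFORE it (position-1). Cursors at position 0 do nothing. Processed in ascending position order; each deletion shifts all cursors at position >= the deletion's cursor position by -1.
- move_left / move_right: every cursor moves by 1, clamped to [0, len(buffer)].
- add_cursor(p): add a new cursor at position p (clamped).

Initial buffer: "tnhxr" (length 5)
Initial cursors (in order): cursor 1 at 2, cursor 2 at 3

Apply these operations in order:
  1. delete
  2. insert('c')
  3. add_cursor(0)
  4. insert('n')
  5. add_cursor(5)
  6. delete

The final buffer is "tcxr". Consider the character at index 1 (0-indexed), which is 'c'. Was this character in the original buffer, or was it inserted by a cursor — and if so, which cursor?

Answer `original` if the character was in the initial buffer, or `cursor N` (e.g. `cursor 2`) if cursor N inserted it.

After op 1 (delete): buffer="txr" (len 3), cursors c1@1 c2@1, authorship ...
After op 2 (insert('c')): buffer="tccxr" (len 5), cursors c1@3 c2@3, authorship .12..
After op 3 (add_cursor(0)): buffer="tccxr" (len 5), cursors c3@0 c1@3 c2@3, authorship .12..
After op 4 (insert('n')): buffer="ntccnnxr" (len 8), cursors c3@1 c1@6 c2@6, authorship 3.1212..
After op 5 (add_cursor(5)): buffer="ntccnnxr" (len 8), cursors c3@1 c4@5 c1@6 c2@6, authorship 3.1212..
After op 6 (delete): buffer="tcxr" (len 4), cursors c3@0 c1@2 c2@2 c4@2, authorship .1..
Authorship (.=original, N=cursor N): . 1 . .
Index 1: author = 1

Answer: cursor 1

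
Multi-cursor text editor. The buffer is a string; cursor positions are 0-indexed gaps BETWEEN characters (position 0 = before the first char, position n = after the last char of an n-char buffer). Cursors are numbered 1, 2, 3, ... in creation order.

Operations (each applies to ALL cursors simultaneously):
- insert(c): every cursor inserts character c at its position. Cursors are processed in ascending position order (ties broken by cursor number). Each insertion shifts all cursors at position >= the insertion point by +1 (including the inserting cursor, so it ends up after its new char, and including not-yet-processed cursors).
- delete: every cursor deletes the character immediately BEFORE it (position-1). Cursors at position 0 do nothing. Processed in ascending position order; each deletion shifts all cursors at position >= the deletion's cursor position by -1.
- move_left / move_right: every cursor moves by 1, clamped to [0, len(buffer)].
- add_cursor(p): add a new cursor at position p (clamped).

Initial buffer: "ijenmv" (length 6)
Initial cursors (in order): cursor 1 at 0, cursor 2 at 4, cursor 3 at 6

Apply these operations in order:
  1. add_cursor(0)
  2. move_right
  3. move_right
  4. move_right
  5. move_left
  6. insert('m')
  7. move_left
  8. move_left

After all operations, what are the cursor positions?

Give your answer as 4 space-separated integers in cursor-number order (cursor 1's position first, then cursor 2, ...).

After op 1 (add_cursor(0)): buffer="ijenmv" (len 6), cursors c1@0 c4@0 c2@4 c3@6, authorship ......
After op 2 (move_right): buffer="ijenmv" (len 6), cursors c1@1 c4@1 c2@5 c3@6, authorship ......
After op 3 (move_right): buffer="ijenmv" (len 6), cursors c1@2 c4@2 c2@6 c3@6, authorship ......
After op 4 (move_right): buffer="ijenmv" (len 6), cursors c1@3 c4@3 c2@6 c3@6, authorship ......
After op 5 (move_left): buffer="ijenmv" (len 6), cursors c1@2 c4@2 c2@5 c3@5, authorship ......
After op 6 (insert('m')): buffer="ijmmenmmmv" (len 10), cursors c1@4 c4@4 c2@9 c3@9, authorship ..14...23.
After op 7 (move_left): buffer="ijmmenmmmv" (len 10), cursors c1@3 c4@3 c2@8 c3@8, authorship ..14...23.
After op 8 (move_left): buffer="ijmmenmmmv" (len 10), cursors c1@2 c4@2 c2@7 c3@7, authorship ..14...23.

Answer: 2 7 7 2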